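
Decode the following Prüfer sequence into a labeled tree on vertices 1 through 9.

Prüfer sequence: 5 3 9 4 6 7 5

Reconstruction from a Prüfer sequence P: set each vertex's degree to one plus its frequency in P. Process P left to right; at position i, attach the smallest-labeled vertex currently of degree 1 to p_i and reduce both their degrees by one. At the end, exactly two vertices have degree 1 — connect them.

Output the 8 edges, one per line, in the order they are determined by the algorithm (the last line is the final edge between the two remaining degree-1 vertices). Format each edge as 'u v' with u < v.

Answer: 1 5
2 3
3 9
4 8
4 6
6 7
5 7
5 9

Derivation:
Initial degrees: {1:1, 2:1, 3:2, 4:2, 5:3, 6:2, 7:2, 8:1, 9:2}
Step 1: smallest deg-1 vertex = 1, p_1 = 5. Add edge {1,5}. Now deg[1]=0, deg[5]=2.
Step 2: smallest deg-1 vertex = 2, p_2 = 3. Add edge {2,3}. Now deg[2]=0, deg[3]=1.
Step 3: smallest deg-1 vertex = 3, p_3 = 9. Add edge {3,9}. Now deg[3]=0, deg[9]=1.
Step 4: smallest deg-1 vertex = 8, p_4 = 4. Add edge {4,8}. Now deg[8]=0, deg[4]=1.
Step 5: smallest deg-1 vertex = 4, p_5 = 6. Add edge {4,6}. Now deg[4]=0, deg[6]=1.
Step 6: smallest deg-1 vertex = 6, p_6 = 7. Add edge {6,7}. Now deg[6]=0, deg[7]=1.
Step 7: smallest deg-1 vertex = 7, p_7 = 5. Add edge {5,7}. Now deg[7]=0, deg[5]=1.
Final: two remaining deg-1 vertices are 5, 9. Add edge {5,9}.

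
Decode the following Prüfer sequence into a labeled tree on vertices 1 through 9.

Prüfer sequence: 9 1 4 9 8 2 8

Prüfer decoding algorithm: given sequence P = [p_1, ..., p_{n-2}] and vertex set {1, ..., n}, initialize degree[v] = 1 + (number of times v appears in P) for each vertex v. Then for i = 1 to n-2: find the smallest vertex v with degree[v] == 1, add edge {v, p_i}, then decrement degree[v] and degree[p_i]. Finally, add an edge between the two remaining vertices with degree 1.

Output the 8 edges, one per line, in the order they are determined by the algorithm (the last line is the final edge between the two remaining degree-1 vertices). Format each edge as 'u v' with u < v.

Answer: 3 9
1 5
1 4
4 9
6 8
2 7
2 8
8 9

Derivation:
Initial degrees: {1:2, 2:2, 3:1, 4:2, 5:1, 6:1, 7:1, 8:3, 9:3}
Step 1: smallest deg-1 vertex = 3, p_1 = 9. Add edge {3,9}. Now deg[3]=0, deg[9]=2.
Step 2: smallest deg-1 vertex = 5, p_2 = 1. Add edge {1,5}. Now deg[5]=0, deg[1]=1.
Step 3: smallest deg-1 vertex = 1, p_3 = 4. Add edge {1,4}. Now deg[1]=0, deg[4]=1.
Step 4: smallest deg-1 vertex = 4, p_4 = 9. Add edge {4,9}. Now deg[4]=0, deg[9]=1.
Step 5: smallest deg-1 vertex = 6, p_5 = 8. Add edge {6,8}. Now deg[6]=0, deg[8]=2.
Step 6: smallest deg-1 vertex = 7, p_6 = 2. Add edge {2,7}. Now deg[7]=0, deg[2]=1.
Step 7: smallest deg-1 vertex = 2, p_7 = 8. Add edge {2,8}. Now deg[2]=0, deg[8]=1.
Final: two remaining deg-1 vertices are 8, 9. Add edge {8,9}.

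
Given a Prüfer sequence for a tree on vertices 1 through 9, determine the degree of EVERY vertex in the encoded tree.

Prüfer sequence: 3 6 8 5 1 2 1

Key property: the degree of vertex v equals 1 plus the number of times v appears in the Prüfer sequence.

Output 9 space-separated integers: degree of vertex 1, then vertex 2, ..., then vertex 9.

p_1 = 3: count[3] becomes 1
p_2 = 6: count[6] becomes 1
p_3 = 8: count[8] becomes 1
p_4 = 5: count[5] becomes 1
p_5 = 1: count[1] becomes 1
p_6 = 2: count[2] becomes 1
p_7 = 1: count[1] becomes 2
Degrees (1 + count): deg[1]=1+2=3, deg[2]=1+1=2, deg[3]=1+1=2, deg[4]=1+0=1, deg[5]=1+1=2, deg[6]=1+1=2, deg[7]=1+0=1, deg[8]=1+1=2, deg[9]=1+0=1

Answer: 3 2 2 1 2 2 1 2 1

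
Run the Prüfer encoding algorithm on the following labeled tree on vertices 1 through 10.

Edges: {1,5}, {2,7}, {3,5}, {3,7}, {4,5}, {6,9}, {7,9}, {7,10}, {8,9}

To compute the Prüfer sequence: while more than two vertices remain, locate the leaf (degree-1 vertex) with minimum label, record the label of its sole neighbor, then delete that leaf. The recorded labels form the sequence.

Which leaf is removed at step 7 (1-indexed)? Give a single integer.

Step 1: current leaves = {1,2,4,6,8,10}. Remove leaf 1 (neighbor: 5).
Step 2: current leaves = {2,4,6,8,10}. Remove leaf 2 (neighbor: 7).
Step 3: current leaves = {4,6,8,10}. Remove leaf 4 (neighbor: 5).
Step 4: current leaves = {5,6,8,10}. Remove leaf 5 (neighbor: 3).
Step 5: current leaves = {3,6,8,10}. Remove leaf 3 (neighbor: 7).
Step 6: current leaves = {6,8,10}. Remove leaf 6 (neighbor: 9).
Step 7: current leaves = {8,10}. Remove leaf 8 (neighbor: 9).

Answer: 8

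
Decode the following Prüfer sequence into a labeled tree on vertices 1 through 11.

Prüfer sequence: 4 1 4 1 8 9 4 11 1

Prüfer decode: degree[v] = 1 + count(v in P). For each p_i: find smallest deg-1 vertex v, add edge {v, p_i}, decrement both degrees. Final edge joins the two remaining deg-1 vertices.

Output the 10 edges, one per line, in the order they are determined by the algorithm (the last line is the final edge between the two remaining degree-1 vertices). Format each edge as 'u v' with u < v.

Answer: 2 4
1 3
4 5
1 6
7 8
8 9
4 9
4 11
1 10
1 11

Derivation:
Initial degrees: {1:4, 2:1, 3:1, 4:4, 5:1, 6:1, 7:1, 8:2, 9:2, 10:1, 11:2}
Step 1: smallest deg-1 vertex = 2, p_1 = 4. Add edge {2,4}. Now deg[2]=0, deg[4]=3.
Step 2: smallest deg-1 vertex = 3, p_2 = 1. Add edge {1,3}. Now deg[3]=0, deg[1]=3.
Step 3: smallest deg-1 vertex = 5, p_3 = 4. Add edge {4,5}. Now deg[5]=0, deg[4]=2.
Step 4: smallest deg-1 vertex = 6, p_4 = 1. Add edge {1,6}. Now deg[6]=0, deg[1]=2.
Step 5: smallest deg-1 vertex = 7, p_5 = 8. Add edge {7,8}. Now deg[7]=0, deg[8]=1.
Step 6: smallest deg-1 vertex = 8, p_6 = 9. Add edge {8,9}. Now deg[8]=0, deg[9]=1.
Step 7: smallest deg-1 vertex = 9, p_7 = 4. Add edge {4,9}. Now deg[9]=0, deg[4]=1.
Step 8: smallest deg-1 vertex = 4, p_8 = 11. Add edge {4,11}. Now deg[4]=0, deg[11]=1.
Step 9: smallest deg-1 vertex = 10, p_9 = 1. Add edge {1,10}. Now deg[10]=0, deg[1]=1.
Final: two remaining deg-1 vertices are 1, 11. Add edge {1,11}.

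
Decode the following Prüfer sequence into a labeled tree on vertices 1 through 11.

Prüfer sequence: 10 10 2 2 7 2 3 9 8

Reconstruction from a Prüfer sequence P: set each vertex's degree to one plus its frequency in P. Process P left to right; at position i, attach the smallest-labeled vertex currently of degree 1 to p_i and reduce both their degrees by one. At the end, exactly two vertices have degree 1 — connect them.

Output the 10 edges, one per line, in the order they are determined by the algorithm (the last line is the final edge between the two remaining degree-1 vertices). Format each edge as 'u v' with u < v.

Answer: 1 10
4 10
2 5
2 6
7 10
2 7
2 3
3 9
8 9
8 11

Derivation:
Initial degrees: {1:1, 2:4, 3:2, 4:1, 5:1, 6:1, 7:2, 8:2, 9:2, 10:3, 11:1}
Step 1: smallest deg-1 vertex = 1, p_1 = 10. Add edge {1,10}. Now deg[1]=0, deg[10]=2.
Step 2: smallest deg-1 vertex = 4, p_2 = 10. Add edge {4,10}. Now deg[4]=0, deg[10]=1.
Step 3: smallest deg-1 vertex = 5, p_3 = 2. Add edge {2,5}. Now deg[5]=0, deg[2]=3.
Step 4: smallest deg-1 vertex = 6, p_4 = 2. Add edge {2,6}. Now deg[6]=0, deg[2]=2.
Step 5: smallest deg-1 vertex = 10, p_5 = 7. Add edge {7,10}. Now deg[10]=0, deg[7]=1.
Step 6: smallest deg-1 vertex = 7, p_6 = 2. Add edge {2,7}. Now deg[7]=0, deg[2]=1.
Step 7: smallest deg-1 vertex = 2, p_7 = 3. Add edge {2,3}. Now deg[2]=0, deg[3]=1.
Step 8: smallest deg-1 vertex = 3, p_8 = 9. Add edge {3,9}. Now deg[3]=0, deg[9]=1.
Step 9: smallest deg-1 vertex = 9, p_9 = 8. Add edge {8,9}. Now deg[9]=0, deg[8]=1.
Final: two remaining deg-1 vertices are 8, 11. Add edge {8,11}.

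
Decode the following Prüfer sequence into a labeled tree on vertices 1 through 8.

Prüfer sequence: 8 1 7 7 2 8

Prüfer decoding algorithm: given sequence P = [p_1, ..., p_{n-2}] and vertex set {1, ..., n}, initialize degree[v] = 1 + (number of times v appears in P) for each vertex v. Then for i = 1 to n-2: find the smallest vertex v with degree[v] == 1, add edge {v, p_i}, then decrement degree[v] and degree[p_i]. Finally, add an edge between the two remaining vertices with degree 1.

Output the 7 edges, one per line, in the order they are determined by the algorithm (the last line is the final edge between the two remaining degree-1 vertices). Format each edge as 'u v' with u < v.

Answer: 3 8
1 4
1 7
5 7
2 6
2 8
7 8

Derivation:
Initial degrees: {1:2, 2:2, 3:1, 4:1, 5:1, 6:1, 7:3, 8:3}
Step 1: smallest deg-1 vertex = 3, p_1 = 8. Add edge {3,8}. Now deg[3]=0, deg[8]=2.
Step 2: smallest deg-1 vertex = 4, p_2 = 1. Add edge {1,4}. Now deg[4]=0, deg[1]=1.
Step 3: smallest deg-1 vertex = 1, p_3 = 7. Add edge {1,7}. Now deg[1]=0, deg[7]=2.
Step 4: smallest deg-1 vertex = 5, p_4 = 7. Add edge {5,7}. Now deg[5]=0, deg[7]=1.
Step 5: smallest deg-1 vertex = 6, p_5 = 2. Add edge {2,6}. Now deg[6]=0, deg[2]=1.
Step 6: smallest deg-1 vertex = 2, p_6 = 8. Add edge {2,8}. Now deg[2]=0, deg[8]=1.
Final: two remaining deg-1 vertices are 7, 8. Add edge {7,8}.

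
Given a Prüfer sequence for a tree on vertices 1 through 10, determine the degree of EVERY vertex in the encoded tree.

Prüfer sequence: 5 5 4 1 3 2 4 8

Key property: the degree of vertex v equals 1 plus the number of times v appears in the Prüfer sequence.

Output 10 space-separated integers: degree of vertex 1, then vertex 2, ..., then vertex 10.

Answer: 2 2 2 3 3 1 1 2 1 1

Derivation:
p_1 = 5: count[5] becomes 1
p_2 = 5: count[5] becomes 2
p_3 = 4: count[4] becomes 1
p_4 = 1: count[1] becomes 1
p_5 = 3: count[3] becomes 1
p_6 = 2: count[2] becomes 1
p_7 = 4: count[4] becomes 2
p_8 = 8: count[8] becomes 1
Degrees (1 + count): deg[1]=1+1=2, deg[2]=1+1=2, deg[3]=1+1=2, deg[4]=1+2=3, deg[5]=1+2=3, deg[6]=1+0=1, deg[7]=1+0=1, deg[8]=1+1=2, deg[9]=1+0=1, deg[10]=1+0=1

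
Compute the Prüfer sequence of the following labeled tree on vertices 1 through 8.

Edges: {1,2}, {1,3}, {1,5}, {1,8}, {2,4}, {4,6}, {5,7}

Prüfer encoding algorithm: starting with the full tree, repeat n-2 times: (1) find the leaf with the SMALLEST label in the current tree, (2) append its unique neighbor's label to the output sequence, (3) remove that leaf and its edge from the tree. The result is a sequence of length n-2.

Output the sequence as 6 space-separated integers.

Answer: 1 4 2 1 5 1

Derivation:
Step 1: leaves = {3,6,7,8}. Remove smallest leaf 3, emit neighbor 1.
Step 2: leaves = {6,7,8}. Remove smallest leaf 6, emit neighbor 4.
Step 3: leaves = {4,7,8}. Remove smallest leaf 4, emit neighbor 2.
Step 4: leaves = {2,7,8}. Remove smallest leaf 2, emit neighbor 1.
Step 5: leaves = {7,8}. Remove smallest leaf 7, emit neighbor 5.
Step 6: leaves = {5,8}. Remove smallest leaf 5, emit neighbor 1.
Done: 2 vertices remain (1, 8). Sequence = [1 4 2 1 5 1]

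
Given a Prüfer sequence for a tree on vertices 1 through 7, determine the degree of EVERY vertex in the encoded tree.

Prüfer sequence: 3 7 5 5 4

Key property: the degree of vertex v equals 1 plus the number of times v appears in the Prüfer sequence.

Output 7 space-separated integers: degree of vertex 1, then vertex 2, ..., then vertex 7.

Answer: 1 1 2 2 3 1 2

Derivation:
p_1 = 3: count[3] becomes 1
p_2 = 7: count[7] becomes 1
p_3 = 5: count[5] becomes 1
p_4 = 5: count[5] becomes 2
p_5 = 4: count[4] becomes 1
Degrees (1 + count): deg[1]=1+0=1, deg[2]=1+0=1, deg[3]=1+1=2, deg[4]=1+1=2, deg[5]=1+2=3, deg[6]=1+0=1, deg[7]=1+1=2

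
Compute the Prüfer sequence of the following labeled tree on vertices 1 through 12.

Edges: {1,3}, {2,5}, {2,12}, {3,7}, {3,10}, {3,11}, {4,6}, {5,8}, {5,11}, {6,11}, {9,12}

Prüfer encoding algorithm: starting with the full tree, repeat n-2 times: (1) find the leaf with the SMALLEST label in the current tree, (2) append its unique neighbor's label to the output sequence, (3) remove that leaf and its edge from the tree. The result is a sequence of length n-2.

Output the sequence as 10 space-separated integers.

Answer: 3 6 11 3 5 12 3 11 5 2

Derivation:
Step 1: leaves = {1,4,7,8,9,10}. Remove smallest leaf 1, emit neighbor 3.
Step 2: leaves = {4,7,8,9,10}. Remove smallest leaf 4, emit neighbor 6.
Step 3: leaves = {6,7,8,9,10}. Remove smallest leaf 6, emit neighbor 11.
Step 4: leaves = {7,8,9,10}. Remove smallest leaf 7, emit neighbor 3.
Step 5: leaves = {8,9,10}. Remove smallest leaf 8, emit neighbor 5.
Step 6: leaves = {9,10}. Remove smallest leaf 9, emit neighbor 12.
Step 7: leaves = {10,12}. Remove smallest leaf 10, emit neighbor 3.
Step 8: leaves = {3,12}. Remove smallest leaf 3, emit neighbor 11.
Step 9: leaves = {11,12}. Remove smallest leaf 11, emit neighbor 5.
Step 10: leaves = {5,12}. Remove smallest leaf 5, emit neighbor 2.
Done: 2 vertices remain (2, 12). Sequence = [3 6 11 3 5 12 3 11 5 2]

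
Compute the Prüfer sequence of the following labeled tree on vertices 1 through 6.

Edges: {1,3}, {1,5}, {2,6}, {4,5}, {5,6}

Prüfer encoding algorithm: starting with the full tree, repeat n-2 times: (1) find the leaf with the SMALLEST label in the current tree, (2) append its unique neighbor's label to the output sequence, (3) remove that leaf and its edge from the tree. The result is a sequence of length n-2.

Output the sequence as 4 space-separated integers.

Answer: 6 1 5 5

Derivation:
Step 1: leaves = {2,3,4}. Remove smallest leaf 2, emit neighbor 6.
Step 2: leaves = {3,4,6}. Remove smallest leaf 3, emit neighbor 1.
Step 3: leaves = {1,4,6}. Remove smallest leaf 1, emit neighbor 5.
Step 4: leaves = {4,6}. Remove smallest leaf 4, emit neighbor 5.
Done: 2 vertices remain (5, 6). Sequence = [6 1 5 5]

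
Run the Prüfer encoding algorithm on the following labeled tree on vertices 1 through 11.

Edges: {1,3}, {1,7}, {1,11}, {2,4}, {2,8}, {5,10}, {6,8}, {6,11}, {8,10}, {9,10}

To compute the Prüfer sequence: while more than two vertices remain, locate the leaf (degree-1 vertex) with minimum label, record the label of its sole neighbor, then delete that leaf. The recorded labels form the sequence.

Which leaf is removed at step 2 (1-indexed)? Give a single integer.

Answer: 4

Derivation:
Step 1: current leaves = {3,4,5,7,9}. Remove leaf 3 (neighbor: 1).
Step 2: current leaves = {4,5,7,9}. Remove leaf 4 (neighbor: 2).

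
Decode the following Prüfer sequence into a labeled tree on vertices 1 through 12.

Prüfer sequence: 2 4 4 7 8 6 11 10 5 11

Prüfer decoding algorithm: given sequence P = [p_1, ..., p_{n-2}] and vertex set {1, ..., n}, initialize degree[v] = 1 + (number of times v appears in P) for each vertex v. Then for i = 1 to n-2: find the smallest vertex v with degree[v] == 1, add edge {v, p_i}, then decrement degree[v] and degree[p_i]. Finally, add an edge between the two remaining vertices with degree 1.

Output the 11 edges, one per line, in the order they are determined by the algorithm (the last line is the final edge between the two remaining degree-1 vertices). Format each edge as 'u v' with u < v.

Initial degrees: {1:1, 2:2, 3:1, 4:3, 5:2, 6:2, 7:2, 8:2, 9:1, 10:2, 11:3, 12:1}
Step 1: smallest deg-1 vertex = 1, p_1 = 2. Add edge {1,2}. Now deg[1]=0, deg[2]=1.
Step 2: smallest deg-1 vertex = 2, p_2 = 4. Add edge {2,4}. Now deg[2]=0, deg[4]=2.
Step 3: smallest deg-1 vertex = 3, p_3 = 4. Add edge {3,4}. Now deg[3]=0, deg[4]=1.
Step 4: smallest deg-1 vertex = 4, p_4 = 7. Add edge {4,7}. Now deg[4]=0, deg[7]=1.
Step 5: smallest deg-1 vertex = 7, p_5 = 8. Add edge {7,8}. Now deg[7]=0, deg[8]=1.
Step 6: smallest deg-1 vertex = 8, p_6 = 6. Add edge {6,8}. Now deg[8]=0, deg[6]=1.
Step 7: smallest deg-1 vertex = 6, p_7 = 11. Add edge {6,11}. Now deg[6]=0, deg[11]=2.
Step 8: smallest deg-1 vertex = 9, p_8 = 10. Add edge {9,10}. Now deg[9]=0, deg[10]=1.
Step 9: smallest deg-1 vertex = 10, p_9 = 5. Add edge {5,10}. Now deg[10]=0, deg[5]=1.
Step 10: smallest deg-1 vertex = 5, p_10 = 11. Add edge {5,11}. Now deg[5]=0, deg[11]=1.
Final: two remaining deg-1 vertices are 11, 12. Add edge {11,12}.

Answer: 1 2
2 4
3 4
4 7
7 8
6 8
6 11
9 10
5 10
5 11
11 12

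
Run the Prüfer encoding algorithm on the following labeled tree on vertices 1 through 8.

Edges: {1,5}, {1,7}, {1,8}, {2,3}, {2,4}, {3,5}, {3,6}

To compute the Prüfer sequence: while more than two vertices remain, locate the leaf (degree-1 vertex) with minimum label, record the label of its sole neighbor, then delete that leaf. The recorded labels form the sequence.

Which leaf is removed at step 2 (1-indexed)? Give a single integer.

Step 1: current leaves = {4,6,7,8}. Remove leaf 4 (neighbor: 2).
Step 2: current leaves = {2,6,7,8}. Remove leaf 2 (neighbor: 3).

Answer: 2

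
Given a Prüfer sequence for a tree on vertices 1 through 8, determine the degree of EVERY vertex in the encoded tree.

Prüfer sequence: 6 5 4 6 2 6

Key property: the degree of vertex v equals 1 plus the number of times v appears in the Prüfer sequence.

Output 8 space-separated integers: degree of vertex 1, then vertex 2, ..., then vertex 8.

Answer: 1 2 1 2 2 4 1 1

Derivation:
p_1 = 6: count[6] becomes 1
p_2 = 5: count[5] becomes 1
p_3 = 4: count[4] becomes 1
p_4 = 6: count[6] becomes 2
p_5 = 2: count[2] becomes 1
p_6 = 6: count[6] becomes 3
Degrees (1 + count): deg[1]=1+0=1, deg[2]=1+1=2, deg[3]=1+0=1, deg[4]=1+1=2, deg[5]=1+1=2, deg[6]=1+3=4, deg[7]=1+0=1, deg[8]=1+0=1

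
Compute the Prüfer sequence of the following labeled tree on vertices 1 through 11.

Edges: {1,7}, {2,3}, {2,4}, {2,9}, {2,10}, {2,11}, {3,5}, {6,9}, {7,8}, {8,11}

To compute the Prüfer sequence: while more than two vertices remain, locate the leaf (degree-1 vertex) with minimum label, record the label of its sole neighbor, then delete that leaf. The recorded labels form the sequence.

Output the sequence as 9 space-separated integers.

Step 1: leaves = {1,4,5,6,10}. Remove smallest leaf 1, emit neighbor 7.
Step 2: leaves = {4,5,6,7,10}. Remove smallest leaf 4, emit neighbor 2.
Step 3: leaves = {5,6,7,10}. Remove smallest leaf 5, emit neighbor 3.
Step 4: leaves = {3,6,7,10}. Remove smallest leaf 3, emit neighbor 2.
Step 5: leaves = {6,7,10}. Remove smallest leaf 6, emit neighbor 9.
Step 6: leaves = {7,9,10}. Remove smallest leaf 7, emit neighbor 8.
Step 7: leaves = {8,9,10}. Remove smallest leaf 8, emit neighbor 11.
Step 8: leaves = {9,10,11}. Remove smallest leaf 9, emit neighbor 2.
Step 9: leaves = {10,11}. Remove smallest leaf 10, emit neighbor 2.
Done: 2 vertices remain (2, 11). Sequence = [7 2 3 2 9 8 11 2 2]

Answer: 7 2 3 2 9 8 11 2 2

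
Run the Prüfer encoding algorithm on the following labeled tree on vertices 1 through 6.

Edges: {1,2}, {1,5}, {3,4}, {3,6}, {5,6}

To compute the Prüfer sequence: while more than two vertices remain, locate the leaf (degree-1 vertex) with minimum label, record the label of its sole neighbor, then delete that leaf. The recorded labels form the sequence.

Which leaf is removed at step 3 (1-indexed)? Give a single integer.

Step 1: current leaves = {2,4}. Remove leaf 2 (neighbor: 1).
Step 2: current leaves = {1,4}. Remove leaf 1 (neighbor: 5).
Step 3: current leaves = {4,5}. Remove leaf 4 (neighbor: 3).

Answer: 4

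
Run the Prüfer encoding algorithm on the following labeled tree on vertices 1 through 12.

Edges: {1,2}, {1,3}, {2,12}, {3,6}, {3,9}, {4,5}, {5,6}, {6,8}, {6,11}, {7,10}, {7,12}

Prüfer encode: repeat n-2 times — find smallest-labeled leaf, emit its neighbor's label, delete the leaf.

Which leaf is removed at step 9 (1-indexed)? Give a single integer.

Step 1: current leaves = {4,8,9,10,11}. Remove leaf 4 (neighbor: 5).
Step 2: current leaves = {5,8,9,10,11}. Remove leaf 5 (neighbor: 6).
Step 3: current leaves = {8,9,10,11}. Remove leaf 8 (neighbor: 6).
Step 4: current leaves = {9,10,11}. Remove leaf 9 (neighbor: 3).
Step 5: current leaves = {10,11}. Remove leaf 10 (neighbor: 7).
Step 6: current leaves = {7,11}. Remove leaf 7 (neighbor: 12).
Step 7: current leaves = {11,12}. Remove leaf 11 (neighbor: 6).
Step 8: current leaves = {6,12}. Remove leaf 6 (neighbor: 3).
Step 9: current leaves = {3,12}. Remove leaf 3 (neighbor: 1).

Answer: 3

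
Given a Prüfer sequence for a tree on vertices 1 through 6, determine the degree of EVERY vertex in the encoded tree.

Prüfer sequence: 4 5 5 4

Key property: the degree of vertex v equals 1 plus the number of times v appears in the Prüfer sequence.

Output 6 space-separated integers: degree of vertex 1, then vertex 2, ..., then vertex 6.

Answer: 1 1 1 3 3 1

Derivation:
p_1 = 4: count[4] becomes 1
p_2 = 5: count[5] becomes 1
p_3 = 5: count[5] becomes 2
p_4 = 4: count[4] becomes 2
Degrees (1 + count): deg[1]=1+0=1, deg[2]=1+0=1, deg[3]=1+0=1, deg[4]=1+2=3, deg[5]=1+2=3, deg[6]=1+0=1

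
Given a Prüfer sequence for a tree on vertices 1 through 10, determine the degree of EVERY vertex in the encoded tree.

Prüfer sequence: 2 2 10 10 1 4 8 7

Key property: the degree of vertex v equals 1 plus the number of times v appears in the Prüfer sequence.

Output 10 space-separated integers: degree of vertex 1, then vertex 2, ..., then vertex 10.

p_1 = 2: count[2] becomes 1
p_2 = 2: count[2] becomes 2
p_3 = 10: count[10] becomes 1
p_4 = 10: count[10] becomes 2
p_5 = 1: count[1] becomes 1
p_6 = 4: count[4] becomes 1
p_7 = 8: count[8] becomes 1
p_8 = 7: count[7] becomes 1
Degrees (1 + count): deg[1]=1+1=2, deg[2]=1+2=3, deg[3]=1+0=1, deg[4]=1+1=2, deg[5]=1+0=1, deg[6]=1+0=1, deg[7]=1+1=2, deg[8]=1+1=2, deg[9]=1+0=1, deg[10]=1+2=3

Answer: 2 3 1 2 1 1 2 2 1 3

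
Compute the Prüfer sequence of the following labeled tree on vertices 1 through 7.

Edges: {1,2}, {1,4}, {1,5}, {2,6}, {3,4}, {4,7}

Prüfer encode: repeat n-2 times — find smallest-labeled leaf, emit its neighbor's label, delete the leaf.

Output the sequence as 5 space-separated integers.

Answer: 4 1 2 1 4

Derivation:
Step 1: leaves = {3,5,6,7}. Remove smallest leaf 3, emit neighbor 4.
Step 2: leaves = {5,6,7}. Remove smallest leaf 5, emit neighbor 1.
Step 3: leaves = {6,7}. Remove smallest leaf 6, emit neighbor 2.
Step 4: leaves = {2,7}. Remove smallest leaf 2, emit neighbor 1.
Step 5: leaves = {1,7}. Remove smallest leaf 1, emit neighbor 4.
Done: 2 vertices remain (4, 7). Sequence = [4 1 2 1 4]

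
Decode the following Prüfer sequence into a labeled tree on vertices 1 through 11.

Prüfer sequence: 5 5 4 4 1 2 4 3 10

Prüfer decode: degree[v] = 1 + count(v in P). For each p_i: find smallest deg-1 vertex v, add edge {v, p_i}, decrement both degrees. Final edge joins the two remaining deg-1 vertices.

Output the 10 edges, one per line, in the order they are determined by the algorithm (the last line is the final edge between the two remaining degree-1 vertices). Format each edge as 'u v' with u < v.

Initial degrees: {1:2, 2:2, 3:2, 4:4, 5:3, 6:1, 7:1, 8:1, 9:1, 10:2, 11:1}
Step 1: smallest deg-1 vertex = 6, p_1 = 5. Add edge {5,6}. Now deg[6]=0, deg[5]=2.
Step 2: smallest deg-1 vertex = 7, p_2 = 5. Add edge {5,7}. Now deg[7]=0, deg[5]=1.
Step 3: smallest deg-1 vertex = 5, p_3 = 4. Add edge {4,5}. Now deg[5]=0, deg[4]=3.
Step 4: smallest deg-1 vertex = 8, p_4 = 4. Add edge {4,8}. Now deg[8]=0, deg[4]=2.
Step 5: smallest deg-1 vertex = 9, p_5 = 1. Add edge {1,9}. Now deg[9]=0, deg[1]=1.
Step 6: smallest deg-1 vertex = 1, p_6 = 2. Add edge {1,2}. Now deg[1]=0, deg[2]=1.
Step 7: smallest deg-1 vertex = 2, p_7 = 4. Add edge {2,4}. Now deg[2]=0, deg[4]=1.
Step 8: smallest deg-1 vertex = 4, p_8 = 3. Add edge {3,4}. Now deg[4]=0, deg[3]=1.
Step 9: smallest deg-1 vertex = 3, p_9 = 10. Add edge {3,10}. Now deg[3]=0, deg[10]=1.
Final: two remaining deg-1 vertices are 10, 11. Add edge {10,11}.

Answer: 5 6
5 7
4 5
4 8
1 9
1 2
2 4
3 4
3 10
10 11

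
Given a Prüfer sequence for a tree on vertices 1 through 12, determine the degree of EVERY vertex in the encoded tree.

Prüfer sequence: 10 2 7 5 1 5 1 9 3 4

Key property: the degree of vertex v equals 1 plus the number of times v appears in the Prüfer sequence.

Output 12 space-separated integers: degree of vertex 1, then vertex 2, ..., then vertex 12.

p_1 = 10: count[10] becomes 1
p_2 = 2: count[2] becomes 1
p_3 = 7: count[7] becomes 1
p_4 = 5: count[5] becomes 1
p_5 = 1: count[1] becomes 1
p_6 = 5: count[5] becomes 2
p_7 = 1: count[1] becomes 2
p_8 = 9: count[9] becomes 1
p_9 = 3: count[3] becomes 1
p_10 = 4: count[4] becomes 1
Degrees (1 + count): deg[1]=1+2=3, deg[2]=1+1=2, deg[3]=1+1=2, deg[4]=1+1=2, deg[5]=1+2=3, deg[6]=1+0=1, deg[7]=1+1=2, deg[8]=1+0=1, deg[9]=1+1=2, deg[10]=1+1=2, deg[11]=1+0=1, deg[12]=1+0=1

Answer: 3 2 2 2 3 1 2 1 2 2 1 1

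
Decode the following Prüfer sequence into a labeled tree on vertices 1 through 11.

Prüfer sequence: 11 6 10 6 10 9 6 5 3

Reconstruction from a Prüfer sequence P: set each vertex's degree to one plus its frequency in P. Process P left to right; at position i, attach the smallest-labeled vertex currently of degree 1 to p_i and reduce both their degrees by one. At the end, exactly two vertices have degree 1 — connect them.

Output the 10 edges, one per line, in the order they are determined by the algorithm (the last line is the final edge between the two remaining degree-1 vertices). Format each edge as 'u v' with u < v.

Answer: 1 11
2 6
4 10
6 7
8 10
9 10
6 9
5 6
3 5
3 11

Derivation:
Initial degrees: {1:1, 2:1, 3:2, 4:1, 5:2, 6:4, 7:1, 8:1, 9:2, 10:3, 11:2}
Step 1: smallest deg-1 vertex = 1, p_1 = 11. Add edge {1,11}. Now deg[1]=0, deg[11]=1.
Step 2: smallest deg-1 vertex = 2, p_2 = 6. Add edge {2,6}. Now deg[2]=0, deg[6]=3.
Step 3: smallest deg-1 vertex = 4, p_3 = 10. Add edge {4,10}. Now deg[4]=0, deg[10]=2.
Step 4: smallest deg-1 vertex = 7, p_4 = 6. Add edge {6,7}. Now deg[7]=0, deg[6]=2.
Step 5: smallest deg-1 vertex = 8, p_5 = 10. Add edge {8,10}. Now deg[8]=0, deg[10]=1.
Step 6: smallest deg-1 vertex = 10, p_6 = 9. Add edge {9,10}. Now deg[10]=0, deg[9]=1.
Step 7: smallest deg-1 vertex = 9, p_7 = 6. Add edge {6,9}. Now deg[9]=0, deg[6]=1.
Step 8: smallest deg-1 vertex = 6, p_8 = 5. Add edge {5,6}. Now deg[6]=0, deg[5]=1.
Step 9: smallest deg-1 vertex = 5, p_9 = 3. Add edge {3,5}. Now deg[5]=0, deg[3]=1.
Final: two remaining deg-1 vertices are 3, 11. Add edge {3,11}.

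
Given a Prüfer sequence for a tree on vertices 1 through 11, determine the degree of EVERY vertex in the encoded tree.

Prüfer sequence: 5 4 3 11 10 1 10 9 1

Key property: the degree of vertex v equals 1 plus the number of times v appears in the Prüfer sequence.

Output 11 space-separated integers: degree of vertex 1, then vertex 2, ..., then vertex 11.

p_1 = 5: count[5] becomes 1
p_2 = 4: count[4] becomes 1
p_3 = 3: count[3] becomes 1
p_4 = 11: count[11] becomes 1
p_5 = 10: count[10] becomes 1
p_6 = 1: count[1] becomes 1
p_7 = 10: count[10] becomes 2
p_8 = 9: count[9] becomes 1
p_9 = 1: count[1] becomes 2
Degrees (1 + count): deg[1]=1+2=3, deg[2]=1+0=1, deg[3]=1+1=2, deg[4]=1+1=2, deg[5]=1+1=2, deg[6]=1+0=1, deg[7]=1+0=1, deg[8]=1+0=1, deg[9]=1+1=2, deg[10]=1+2=3, deg[11]=1+1=2

Answer: 3 1 2 2 2 1 1 1 2 3 2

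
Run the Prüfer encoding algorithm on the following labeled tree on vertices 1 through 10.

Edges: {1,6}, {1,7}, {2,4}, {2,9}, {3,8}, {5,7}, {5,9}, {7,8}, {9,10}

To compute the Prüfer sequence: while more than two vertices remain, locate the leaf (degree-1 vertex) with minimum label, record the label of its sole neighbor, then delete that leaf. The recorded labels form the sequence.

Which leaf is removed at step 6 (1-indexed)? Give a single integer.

Step 1: current leaves = {3,4,6,10}. Remove leaf 3 (neighbor: 8).
Step 2: current leaves = {4,6,8,10}. Remove leaf 4 (neighbor: 2).
Step 3: current leaves = {2,6,8,10}. Remove leaf 2 (neighbor: 9).
Step 4: current leaves = {6,8,10}. Remove leaf 6 (neighbor: 1).
Step 5: current leaves = {1,8,10}. Remove leaf 1 (neighbor: 7).
Step 6: current leaves = {8,10}. Remove leaf 8 (neighbor: 7).

Answer: 8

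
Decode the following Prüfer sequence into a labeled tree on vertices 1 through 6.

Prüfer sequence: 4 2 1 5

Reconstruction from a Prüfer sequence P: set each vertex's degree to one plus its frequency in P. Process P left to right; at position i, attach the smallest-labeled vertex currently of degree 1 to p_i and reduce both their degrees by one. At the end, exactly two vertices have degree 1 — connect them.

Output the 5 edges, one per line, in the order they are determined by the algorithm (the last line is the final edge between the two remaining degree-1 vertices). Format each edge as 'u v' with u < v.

Answer: 3 4
2 4
1 2
1 5
5 6

Derivation:
Initial degrees: {1:2, 2:2, 3:1, 4:2, 5:2, 6:1}
Step 1: smallest deg-1 vertex = 3, p_1 = 4. Add edge {3,4}. Now deg[3]=0, deg[4]=1.
Step 2: smallest deg-1 vertex = 4, p_2 = 2. Add edge {2,4}. Now deg[4]=0, deg[2]=1.
Step 3: smallest deg-1 vertex = 2, p_3 = 1. Add edge {1,2}. Now deg[2]=0, deg[1]=1.
Step 4: smallest deg-1 vertex = 1, p_4 = 5. Add edge {1,5}. Now deg[1]=0, deg[5]=1.
Final: two remaining deg-1 vertices are 5, 6. Add edge {5,6}.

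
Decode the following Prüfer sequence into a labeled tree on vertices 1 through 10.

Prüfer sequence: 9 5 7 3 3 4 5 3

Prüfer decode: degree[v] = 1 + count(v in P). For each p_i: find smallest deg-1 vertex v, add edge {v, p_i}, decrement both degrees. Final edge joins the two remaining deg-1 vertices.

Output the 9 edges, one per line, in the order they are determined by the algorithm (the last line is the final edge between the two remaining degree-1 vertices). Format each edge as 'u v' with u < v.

Initial degrees: {1:1, 2:1, 3:4, 4:2, 5:3, 6:1, 7:2, 8:1, 9:2, 10:1}
Step 1: smallest deg-1 vertex = 1, p_1 = 9. Add edge {1,9}. Now deg[1]=0, deg[9]=1.
Step 2: smallest deg-1 vertex = 2, p_2 = 5. Add edge {2,5}. Now deg[2]=0, deg[5]=2.
Step 3: smallest deg-1 vertex = 6, p_3 = 7. Add edge {6,7}. Now deg[6]=0, deg[7]=1.
Step 4: smallest deg-1 vertex = 7, p_4 = 3. Add edge {3,7}. Now deg[7]=0, deg[3]=3.
Step 5: smallest deg-1 vertex = 8, p_5 = 3. Add edge {3,8}. Now deg[8]=0, deg[3]=2.
Step 6: smallest deg-1 vertex = 9, p_6 = 4. Add edge {4,9}. Now deg[9]=0, deg[4]=1.
Step 7: smallest deg-1 vertex = 4, p_7 = 5. Add edge {4,5}. Now deg[4]=0, deg[5]=1.
Step 8: smallest deg-1 vertex = 5, p_8 = 3. Add edge {3,5}. Now deg[5]=0, deg[3]=1.
Final: two remaining deg-1 vertices are 3, 10. Add edge {3,10}.

Answer: 1 9
2 5
6 7
3 7
3 8
4 9
4 5
3 5
3 10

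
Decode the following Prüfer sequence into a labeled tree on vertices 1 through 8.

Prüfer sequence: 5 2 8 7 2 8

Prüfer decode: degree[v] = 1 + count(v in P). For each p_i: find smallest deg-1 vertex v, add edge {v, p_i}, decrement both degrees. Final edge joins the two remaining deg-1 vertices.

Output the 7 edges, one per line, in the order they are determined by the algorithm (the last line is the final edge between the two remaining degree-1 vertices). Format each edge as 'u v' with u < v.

Answer: 1 5
2 3
4 8
5 7
2 6
2 8
7 8

Derivation:
Initial degrees: {1:1, 2:3, 3:1, 4:1, 5:2, 6:1, 7:2, 8:3}
Step 1: smallest deg-1 vertex = 1, p_1 = 5. Add edge {1,5}. Now deg[1]=0, deg[5]=1.
Step 2: smallest deg-1 vertex = 3, p_2 = 2. Add edge {2,3}. Now deg[3]=0, deg[2]=2.
Step 3: smallest deg-1 vertex = 4, p_3 = 8. Add edge {4,8}. Now deg[4]=0, deg[8]=2.
Step 4: smallest deg-1 vertex = 5, p_4 = 7. Add edge {5,7}. Now deg[5]=0, deg[7]=1.
Step 5: smallest deg-1 vertex = 6, p_5 = 2. Add edge {2,6}. Now deg[6]=0, deg[2]=1.
Step 6: smallest deg-1 vertex = 2, p_6 = 8. Add edge {2,8}. Now deg[2]=0, deg[8]=1.
Final: two remaining deg-1 vertices are 7, 8. Add edge {7,8}.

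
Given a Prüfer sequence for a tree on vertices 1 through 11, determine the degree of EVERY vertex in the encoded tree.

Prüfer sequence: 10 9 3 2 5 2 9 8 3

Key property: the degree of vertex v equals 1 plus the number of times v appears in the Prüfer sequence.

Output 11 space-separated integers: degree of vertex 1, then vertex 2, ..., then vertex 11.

p_1 = 10: count[10] becomes 1
p_2 = 9: count[9] becomes 1
p_3 = 3: count[3] becomes 1
p_4 = 2: count[2] becomes 1
p_5 = 5: count[5] becomes 1
p_6 = 2: count[2] becomes 2
p_7 = 9: count[9] becomes 2
p_8 = 8: count[8] becomes 1
p_9 = 3: count[3] becomes 2
Degrees (1 + count): deg[1]=1+0=1, deg[2]=1+2=3, deg[3]=1+2=3, deg[4]=1+0=1, deg[5]=1+1=2, deg[6]=1+0=1, deg[7]=1+0=1, deg[8]=1+1=2, deg[9]=1+2=3, deg[10]=1+1=2, deg[11]=1+0=1

Answer: 1 3 3 1 2 1 1 2 3 2 1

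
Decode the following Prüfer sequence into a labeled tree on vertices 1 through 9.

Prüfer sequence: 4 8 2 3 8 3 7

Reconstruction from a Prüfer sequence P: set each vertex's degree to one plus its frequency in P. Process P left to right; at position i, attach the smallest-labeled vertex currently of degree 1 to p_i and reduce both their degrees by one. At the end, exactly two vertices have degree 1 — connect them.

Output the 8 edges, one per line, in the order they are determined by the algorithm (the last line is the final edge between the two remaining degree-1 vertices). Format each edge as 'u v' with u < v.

Initial degrees: {1:1, 2:2, 3:3, 4:2, 5:1, 6:1, 7:2, 8:3, 9:1}
Step 1: smallest deg-1 vertex = 1, p_1 = 4. Add edge {1,4}. Now deg[1]=0, deg[4]=1.
Step 2: smallest deg-1 vertex = 4, p_2 = 8. Add edge {4,8}. Now deg[4]=0, deg[8]=2.
Step 3: smallest deg-1 vertex = 5, p_3 = 2. Add edge {2,5}. Now deg[5]=0, deg[2]=1.
Step 4: smallest deg-1 vertex = 2, p_4 = 3. Add edge {2,3}. Now deg[2]=0, deg[3]=2.
Step 5: smallest deg-1 vertex = 6, p_5 = 8. Add edge {6,8}. Now deg[6]=0, deg[8]=1.
Step 6: smallest deg-1 vertex = 8, p_6 = 3. Add edge {3,8}. Now deg[8]=0, deg[3]=1.
Step 7: smallest deg-1 vertex = 3, p_7 = 7. Add edge {3,7}. Now deg[3]=0, deg[7]=1.
Final: two remaining deg-1 vertices are 7, 9. Add edge {7,9}.

Answer: 1 4
4 8
2 5
2 3
6 8
3 8
3 7
7 9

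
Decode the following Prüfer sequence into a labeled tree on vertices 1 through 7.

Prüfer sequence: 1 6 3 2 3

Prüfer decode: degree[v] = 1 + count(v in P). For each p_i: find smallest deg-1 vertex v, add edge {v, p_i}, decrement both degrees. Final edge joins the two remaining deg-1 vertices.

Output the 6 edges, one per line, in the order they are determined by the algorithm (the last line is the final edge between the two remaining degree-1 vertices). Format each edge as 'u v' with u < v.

Answer: 1 4
1 6
3 5
2 6
2 3
3 7

Derivation:
Initial degrees: {1:2, 2:2, 3:3, 4:1, 5:1, 6:2, 7:1}
Step 1: smallest deg-1 vertex = 4, p_1 = 1. Add edge {1,4}. Now deg[4]=0, deg[1]=1.
Step 2: smallest deg-1 vertex = 1, p_2 = 6. Add edge {1,6}. Now deg[1]=0, deg[6]=1.
Step 3: smallest deg-1 vertex = 5, p_3 = 3. Add edge {3,5}. Now deg[5]=0, deg[3]=2.
Step 4: smallest deg-1 vertex = 6, p_4 = 2. Add edge {2,6}. Now deg[6]=0, deg[2]=1.
Step 5: smallest deg-1 vertex = 2, p_5 = 3. Add edge {2,3}. Now deg[2]=0, deg[3]=1.
Final: two remaining deg-1 vertices are 3, 7. Add edge {3,7}.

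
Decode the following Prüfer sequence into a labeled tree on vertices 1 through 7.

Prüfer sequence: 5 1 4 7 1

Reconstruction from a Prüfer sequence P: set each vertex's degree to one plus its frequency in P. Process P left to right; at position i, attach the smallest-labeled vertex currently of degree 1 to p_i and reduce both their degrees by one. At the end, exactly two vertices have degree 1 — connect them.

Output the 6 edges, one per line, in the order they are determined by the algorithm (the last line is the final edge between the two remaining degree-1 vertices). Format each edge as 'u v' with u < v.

Initial degrees: {1:3, 2:1, 3:1, 4:2, 5:2, 6:1, 7:2}
Step 1: smallest deg-1 vertex = 2, p_1 = 5. Add edge {2,5}. Now deg[2]=0, deg[5]=1.
Step 2: smallest deg-1 vertex = 3, p_2 = 1. Add edge {1,3}. Now deg[3]=0, deg[1]=2.
Step 3: smallest deg-1 vertex = 5, p_3 = 4. Add edge {4,5}. Now deg[5]=0, deg[4]=1.
Step 4: smallest deg-1 vertex = 4, p_4 = 7. Add edge {4,7}. Now deg[4]=0, deg[7]=1.
Step 5: smallest deg-1 vertex = 6, p_5 = 1. Add edge {1,6}. Now deg[6]=0, deg[1]=1.
Final: two remaining deg-1 vertices are 1, 7. Add edge {1,7}.

Answer: 2 5
1 3
4 5
4 7
1 6
1 7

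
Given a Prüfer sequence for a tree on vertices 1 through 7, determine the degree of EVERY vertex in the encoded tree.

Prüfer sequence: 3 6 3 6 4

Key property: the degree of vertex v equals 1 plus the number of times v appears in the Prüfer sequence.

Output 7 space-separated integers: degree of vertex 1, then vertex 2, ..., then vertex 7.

p_1 = 3: count[3] becomes 1
p_2 = 6: count[6] becomes 1
p_3 = 3: count[3] becomes 2
p_4 = 6: count[6] becomes 2
p_5 = 4: count[4] becomes 1
Degrees (1 + count): deg[1]=1+0=1, deg[2]=1+0=1, deg[3]=1+2=3, deg[4]=1+1=2, deg[5]=1+0=1, deg[6]=1+2=3, deg[7]=1+0=1

Answer: 1 1 3 2 1 3 1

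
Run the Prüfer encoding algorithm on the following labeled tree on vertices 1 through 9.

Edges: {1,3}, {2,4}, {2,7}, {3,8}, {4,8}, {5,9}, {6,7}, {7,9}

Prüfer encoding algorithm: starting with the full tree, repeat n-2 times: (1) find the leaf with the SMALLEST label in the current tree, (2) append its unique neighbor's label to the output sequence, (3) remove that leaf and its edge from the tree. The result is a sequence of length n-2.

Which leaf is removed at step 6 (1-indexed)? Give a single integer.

Answer: 4

Derivation:
Step 1: current leaves = {1,5,6}. Remove leaf 1 (neighbor: 3).
Step 2: current leaves = {3,5,6}. Remove leaf 3 (neighbor: 8).
Step 3: current leaves = {5,6,8}. Remove leaf 5 (neighbor: 9).
Step 4: current leaves = {6,8,9}. Remove leaf 6 (neighbor: 7).
Step 5: current leaves = {8,9}. Remove leaf 8 (neighbor: 4).
Step 6: current leaves = {4,9}. Remove leaf 4 (neighbor: 2).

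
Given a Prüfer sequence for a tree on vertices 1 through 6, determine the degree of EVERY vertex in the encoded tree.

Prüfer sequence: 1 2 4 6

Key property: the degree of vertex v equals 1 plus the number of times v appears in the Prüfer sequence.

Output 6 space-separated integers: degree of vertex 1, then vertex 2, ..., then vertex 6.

Answer: 2 2 1 2 1 2

Derivation:
p_1 = 1: count[1] becomes 1
p_2 = 2: count[2] becomes 1
p_3 = 4: count[4] becomes 1
p_4 = 6: count[6] becomes 1
Degrees (1 + count): deg[1]=1+1=2, deg[2]=1+1=2, deg[3]=1+0=1, deg[4]=1+1=2, deg[5]=1+0=1, deg[6]=1+1=2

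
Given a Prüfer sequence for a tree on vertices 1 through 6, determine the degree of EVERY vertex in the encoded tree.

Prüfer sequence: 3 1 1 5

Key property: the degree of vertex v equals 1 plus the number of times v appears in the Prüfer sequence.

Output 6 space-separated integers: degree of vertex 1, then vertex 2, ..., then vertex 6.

p_1 = 3: count[3] becomes 1
p_2 = 1: count[1] becomes 1
p_3 = 1: count[1] becomes 2
p_4 = 5: count[5] becomes 1
Degrees (1 + count): deg[1]=1+2=3, deg[2]=1+0=1, deg[3]=1+1=2, deg[4]=1+0=1, deg[5]=1+1=2, deg[6]=1+0=1

Answer: 3 1 2 1 2 1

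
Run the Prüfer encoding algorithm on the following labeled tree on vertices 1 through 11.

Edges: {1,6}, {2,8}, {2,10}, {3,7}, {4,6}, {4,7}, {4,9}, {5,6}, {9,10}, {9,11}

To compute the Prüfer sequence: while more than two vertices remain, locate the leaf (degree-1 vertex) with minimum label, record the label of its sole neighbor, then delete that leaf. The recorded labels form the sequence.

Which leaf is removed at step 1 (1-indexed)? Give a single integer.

Answer: 1

Derivation:
Step 1: current leaves = {1,3,5,8,11}. Remove leaf 1 (neighbor: 6).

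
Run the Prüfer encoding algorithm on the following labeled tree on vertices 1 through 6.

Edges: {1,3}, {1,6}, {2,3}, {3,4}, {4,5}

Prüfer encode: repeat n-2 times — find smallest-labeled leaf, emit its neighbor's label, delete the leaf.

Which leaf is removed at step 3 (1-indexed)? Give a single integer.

Answer: 4

Derivation:
Step 1: current leaves = {2,5,6}. Remove leaf 2 (neighbor: 3).
Step 2: current leaves = {5,6}. Remove leaf 5 (neighbor: 4).
Step 3: current leaves = {4,6}. Remove leaf 4 (neighbor: 3).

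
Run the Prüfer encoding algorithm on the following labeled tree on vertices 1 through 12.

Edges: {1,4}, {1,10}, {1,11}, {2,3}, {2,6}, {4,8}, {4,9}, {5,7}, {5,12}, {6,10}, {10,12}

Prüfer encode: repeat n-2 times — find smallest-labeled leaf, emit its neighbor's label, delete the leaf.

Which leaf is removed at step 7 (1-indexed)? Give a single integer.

Step 1: current leaves = {3,7,8,9,11}. Remove leaf 3 (neighbor: 2).
Step 2: current leaves = {2,7,8,9,11}. Remove leaf 2 (neighbor: 6).
Step 3: current leaves = {6,7,8,9,11}. Remove leaf 6 (neighbor: 10).
Step 4: current leaves = {7,8,9,11}. Remove leaf 7 (neighbor: 5).
Step 5: current leaves = {5,8,9,11}. Remove leaf 5 (neighbor: 12).
Step 6: current leaves = {8,9,11,12}. Remove leaf 8 (neighbor: 4).
Step 7: current leaves = {9,11,12}. Remove leaf 9 (neighbor: 4).

Answer: 9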